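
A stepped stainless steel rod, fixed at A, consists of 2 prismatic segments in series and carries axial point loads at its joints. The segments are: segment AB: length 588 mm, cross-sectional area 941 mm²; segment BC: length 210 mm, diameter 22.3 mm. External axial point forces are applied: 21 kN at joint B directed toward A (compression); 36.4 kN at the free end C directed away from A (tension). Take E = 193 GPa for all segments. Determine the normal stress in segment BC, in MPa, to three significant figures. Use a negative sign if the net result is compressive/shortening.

93.2 MPa

Internal axial forces (sectioning from the free end, tension +): N_BC = 36.4 kN, N_AB = 15.4 kN.
A_BC = 390.6 mm².
σ_BC = N_BC/A_BC = 36400/390.6 = 93.2 MPa.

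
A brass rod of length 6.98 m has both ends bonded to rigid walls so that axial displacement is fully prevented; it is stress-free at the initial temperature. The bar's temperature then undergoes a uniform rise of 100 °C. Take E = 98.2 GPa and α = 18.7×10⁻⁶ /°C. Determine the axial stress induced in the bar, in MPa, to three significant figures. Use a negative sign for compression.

Free thermal expansion αLΔT = 18.7e-6 · 6980 · 100 = 13.05 mm.
The walls impose strain ε = −(13.05)/6980 = -1.8700e-03; σ = Eε = 98200 · -1.8700e-03 = -183.6 MPa.

-184 MPa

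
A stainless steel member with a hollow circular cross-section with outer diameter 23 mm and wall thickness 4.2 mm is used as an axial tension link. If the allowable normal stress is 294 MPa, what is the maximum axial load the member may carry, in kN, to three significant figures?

A = 248.1 mm².
P_max = σ_allow · A = 294 · 248.1 = 72930 N = 72.93 kN.

72.9 kN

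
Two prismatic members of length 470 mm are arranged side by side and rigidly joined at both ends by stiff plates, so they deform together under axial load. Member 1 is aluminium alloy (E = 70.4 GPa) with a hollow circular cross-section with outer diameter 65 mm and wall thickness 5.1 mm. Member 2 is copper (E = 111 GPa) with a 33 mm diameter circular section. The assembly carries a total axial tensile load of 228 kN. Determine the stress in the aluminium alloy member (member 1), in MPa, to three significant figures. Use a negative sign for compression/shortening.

98.8 MPa

A_1 = 959.7 mm².
A_2 = 855.3 mm².
Equal strain + equilibrium ⇒ each member carries load in proportion to AE: A₁E₁ = 67560000 N, A₂E₂ = 94940000 N, ΣAE = 162500000 N.
σ₁ = P·E₁/ΣAE = 228000·70400/162500000 = 98.77 MPa.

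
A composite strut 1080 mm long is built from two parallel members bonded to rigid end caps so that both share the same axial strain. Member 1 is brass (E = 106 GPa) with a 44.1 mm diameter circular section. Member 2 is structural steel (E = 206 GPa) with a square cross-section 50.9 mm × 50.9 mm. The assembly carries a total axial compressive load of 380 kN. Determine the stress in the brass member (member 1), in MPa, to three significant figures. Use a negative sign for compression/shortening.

A_1 = 1527 mm².
A_2 = 2591 mm².
Equal strain + equilibrium ⇒ each member carries load in proportion to AE: A₁E₁ = 161900000 N, A₂E₂ = 533700000 N, ΣAE = 695600000 N.
σ₁ = P·E₁/ΣAE = -380000·106000/695600000 = -57.91 MPa.

-57.9 MPa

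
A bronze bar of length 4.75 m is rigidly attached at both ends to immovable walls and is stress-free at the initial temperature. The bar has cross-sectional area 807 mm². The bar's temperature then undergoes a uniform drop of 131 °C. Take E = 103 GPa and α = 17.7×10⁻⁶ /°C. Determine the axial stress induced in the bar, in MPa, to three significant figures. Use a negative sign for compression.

239 MPa

Free thermal expansion αLΔT = 17.7e-6 · 4750 · -131 = -11.01 mm.
The walls impose strain ε = −(-11.01)/4750 = 2.3187e-03; σ = Eε = 103000 · 2.3187e-03 = 238.8 MPa.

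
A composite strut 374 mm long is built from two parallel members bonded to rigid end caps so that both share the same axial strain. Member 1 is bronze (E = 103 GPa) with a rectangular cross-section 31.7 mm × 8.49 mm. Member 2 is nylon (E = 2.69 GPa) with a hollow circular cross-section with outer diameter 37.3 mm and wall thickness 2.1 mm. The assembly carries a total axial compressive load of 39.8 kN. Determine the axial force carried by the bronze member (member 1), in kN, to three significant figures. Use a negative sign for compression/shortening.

-38.9 kN

A_1 = 269.1 mm².
A_2 = 232.2 mm².
Equal strain + equilibrium ⇒ each member carries load in proportion to AE: A₁E₁ = 27720000 N, A₂E₂ = 624700 N, ΣAE = 28350000 N.
F₁ = P·A₁E₁/ΣAE = -39800·27720000/28350000 = -38920 N.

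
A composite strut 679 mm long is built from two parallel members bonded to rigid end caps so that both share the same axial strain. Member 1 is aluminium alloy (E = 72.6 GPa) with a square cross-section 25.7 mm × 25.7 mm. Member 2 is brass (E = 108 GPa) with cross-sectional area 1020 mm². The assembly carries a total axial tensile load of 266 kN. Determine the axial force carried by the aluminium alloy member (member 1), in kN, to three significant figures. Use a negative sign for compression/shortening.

A_1 = 660.5 mm².
Equal strain + equilibrium ⇒ each member carries load in proportion to AE: A₁E₁ = 47950000 N, A₂E₂ = 110200000 N, ΣAE = 158100000 N.
F₁ = P·A₁E₁/ΣAE = 266000·47950000/158100000 = 80670 N.

80.7 kN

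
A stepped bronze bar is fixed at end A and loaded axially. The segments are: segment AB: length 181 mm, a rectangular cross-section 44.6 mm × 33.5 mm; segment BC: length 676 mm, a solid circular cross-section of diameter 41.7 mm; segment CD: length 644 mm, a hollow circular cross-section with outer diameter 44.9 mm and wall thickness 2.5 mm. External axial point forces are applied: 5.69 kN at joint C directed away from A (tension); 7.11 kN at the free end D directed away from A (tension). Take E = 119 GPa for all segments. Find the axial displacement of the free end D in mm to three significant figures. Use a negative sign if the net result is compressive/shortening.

Internal axial forces (sectioning from the free end, tension +): N_CD = 7.11 kN, N_BC = 12.8 kN, N_AB = 12.8 kN.
A_AB = 1494 mm².
A_BC = 1366 mm².
A_CD = 333 mm².
δ_AB = 12800·181/(1494·119000) = 0.01303 mm
δ_BC = 12800·676/(1366·119000) = 0.05324 mm
δ_CD = 7110·644/(333·119000) = 0.1155 mm
δ = Σδ_i = 0.1818 mm.

0.182 mm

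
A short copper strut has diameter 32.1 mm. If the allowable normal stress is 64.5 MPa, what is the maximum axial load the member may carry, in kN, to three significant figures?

A = 809.3 mm².
P_max = σ_allow · A = 64.5 · 809.3 = 52200 N = 52.2 kN.

52.2 kN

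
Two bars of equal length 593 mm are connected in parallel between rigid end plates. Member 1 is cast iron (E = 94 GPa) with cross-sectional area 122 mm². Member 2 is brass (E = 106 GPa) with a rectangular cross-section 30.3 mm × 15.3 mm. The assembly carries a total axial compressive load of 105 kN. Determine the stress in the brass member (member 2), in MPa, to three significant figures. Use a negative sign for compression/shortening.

A_2 = 463.6 mm².
Equal strain + equilibrium ⇒ each member carries load in proportion to AE: A₁E₁ = 11470000 N, A₂E₂ = 49140000 N, ΣAE = 60610000 N.
σ₂ = P·E₂/ΣAE = -105000·106000/60610000 = -183.6 MPa.

-184 MPa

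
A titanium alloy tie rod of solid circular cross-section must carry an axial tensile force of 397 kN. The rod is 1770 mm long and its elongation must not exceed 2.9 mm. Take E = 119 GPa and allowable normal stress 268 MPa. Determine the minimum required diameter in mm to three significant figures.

Required area A ≥ P/σ_allow = 397000/268 = 1481 mm².
For a solid circular section, d ≥ √(4A/π) = 43.43 mm.
Elongation limit: A ≥ PL/(Eδ_allow) = 397000·1770/(119000·2.9) = 2036 mm² ⇒ d ≥ 50.92 mm.
The elongation limit governs.

50.9 mm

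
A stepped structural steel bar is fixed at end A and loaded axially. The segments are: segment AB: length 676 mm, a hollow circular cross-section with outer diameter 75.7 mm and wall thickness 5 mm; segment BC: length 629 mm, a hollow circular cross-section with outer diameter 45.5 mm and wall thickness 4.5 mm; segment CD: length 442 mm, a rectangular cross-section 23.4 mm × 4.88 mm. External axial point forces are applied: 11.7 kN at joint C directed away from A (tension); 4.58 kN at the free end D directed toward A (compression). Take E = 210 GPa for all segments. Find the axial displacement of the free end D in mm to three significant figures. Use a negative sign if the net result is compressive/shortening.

Internal axial forces (sectioning from the free end, tension +): N_CD = -4.58 kN, N_BC = 7.12 kN, N_AB = 7.12 kN.
A_AB = 1111 mm².
A_BC = 579.6 mm².
A_CD = 114.2 mm².
δ_AB = 7120·676/(1111·210000) = 0.02064 mm
δ_BC = 7120·629/(579.6·210000) = 0.03679 mm
δ_CD = -4580·442/(114.2·210000) = -0.08442 mm
δ = Σδ_i = -0.02699 mm.

-0.0270 mm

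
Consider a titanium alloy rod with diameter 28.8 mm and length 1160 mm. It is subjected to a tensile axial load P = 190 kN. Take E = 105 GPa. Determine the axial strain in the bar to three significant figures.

0.00278

A = 651.4 mm².
σ = N/A = 291.7 MPa; ε = σ/E = 291.7/105000 = 2.778e-03.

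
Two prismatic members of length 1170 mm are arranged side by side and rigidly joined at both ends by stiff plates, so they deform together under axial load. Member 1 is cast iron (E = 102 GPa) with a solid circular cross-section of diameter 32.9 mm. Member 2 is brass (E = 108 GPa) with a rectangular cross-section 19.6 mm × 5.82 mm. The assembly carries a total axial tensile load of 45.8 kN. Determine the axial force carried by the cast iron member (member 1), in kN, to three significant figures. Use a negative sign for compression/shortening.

40.1 kN

A_1 = 850.1 mm².
A_2 = 114.1 mm².
Equal strain + equilibrium ⇒ each member carries load in proportion to AE: A₁E₁ = 86710000 N, A₂E₂ = 12320000 N, ΣAE = 99030000 N.
F₁ = P·A₁E₁/ΣAE = 45800·86710000/99030000 = 40100 N.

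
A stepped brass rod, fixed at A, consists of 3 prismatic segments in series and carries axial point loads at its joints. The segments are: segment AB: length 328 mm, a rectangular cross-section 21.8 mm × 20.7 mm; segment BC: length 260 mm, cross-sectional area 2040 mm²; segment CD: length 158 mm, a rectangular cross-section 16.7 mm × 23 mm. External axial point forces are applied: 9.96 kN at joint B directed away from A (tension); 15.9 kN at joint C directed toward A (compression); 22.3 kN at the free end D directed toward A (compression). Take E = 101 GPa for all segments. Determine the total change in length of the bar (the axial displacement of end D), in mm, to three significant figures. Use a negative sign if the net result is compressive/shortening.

-0.342 mm

Internal axial forces (sectioning from the free end, tension +): N_CD = -22.3 kN, N_BC = -38.2 kN, N_AB = -28.24 kN.
A_AB = 451.3 mm².
A_CD = 384.1 mm².
δ_AB = -28240·328/(451.3·101000) = -0.2032 mm
δ_BC = -38200·260/(2040·101000) = -0.0482 mm
δ_CD = -22300·158/(384.1·101000) = -0.09082 mm
δ = Σδ_i = -0.3423 mm.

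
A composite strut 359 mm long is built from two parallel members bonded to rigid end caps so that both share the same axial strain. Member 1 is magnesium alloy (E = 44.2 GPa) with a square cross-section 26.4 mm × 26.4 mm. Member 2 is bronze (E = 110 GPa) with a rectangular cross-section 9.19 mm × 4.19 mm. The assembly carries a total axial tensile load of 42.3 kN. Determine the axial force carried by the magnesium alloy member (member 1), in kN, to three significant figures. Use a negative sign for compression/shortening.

A_1 = 697 mm².
A_2 = 38.51 mm².
Equal strain + equilibrium ⇒ each member carries load in proportion to AE: A₁E₁ = 30810000 N, A₂E₂ = 4236000 N, ΣAE = 35040000 N.
F₁ = P·A₁E₁/ΣAE = 42300·30810000/35040000 = 37190 N.

37.2 kN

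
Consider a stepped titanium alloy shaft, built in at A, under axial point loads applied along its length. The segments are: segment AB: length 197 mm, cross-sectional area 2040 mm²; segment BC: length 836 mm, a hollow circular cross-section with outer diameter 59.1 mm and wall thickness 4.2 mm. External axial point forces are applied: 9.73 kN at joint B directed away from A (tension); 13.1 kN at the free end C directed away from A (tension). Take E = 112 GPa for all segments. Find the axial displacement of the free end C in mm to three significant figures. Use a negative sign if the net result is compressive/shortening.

0.155 mm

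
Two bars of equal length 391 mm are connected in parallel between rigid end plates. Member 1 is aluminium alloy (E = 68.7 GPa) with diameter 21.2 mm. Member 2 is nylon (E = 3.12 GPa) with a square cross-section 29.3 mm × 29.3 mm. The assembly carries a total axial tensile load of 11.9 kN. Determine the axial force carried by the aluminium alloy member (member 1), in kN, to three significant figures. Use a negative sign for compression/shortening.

10.7 kN

A_1 = 353 mm².
A_2 = 858.5 mm².
Equal strain + equilibrium ⇒ each member carries load in proportion to AE: A₁E₁ = 24250000 N, A₂E₂ = 2678000 N, ΣAE = 26930000 N.
F₁ = P·A₁E₁/ΣAE = 11900·24250000/26930000 = 10720 N.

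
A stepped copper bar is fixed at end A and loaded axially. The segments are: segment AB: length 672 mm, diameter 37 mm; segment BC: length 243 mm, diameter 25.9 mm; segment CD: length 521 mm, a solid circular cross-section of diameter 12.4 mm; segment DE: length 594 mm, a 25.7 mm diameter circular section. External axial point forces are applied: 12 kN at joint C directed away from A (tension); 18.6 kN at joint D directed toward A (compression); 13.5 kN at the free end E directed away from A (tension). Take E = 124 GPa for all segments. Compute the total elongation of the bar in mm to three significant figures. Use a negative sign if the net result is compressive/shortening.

0.00767 mm

Internal axial forces (sectioning from the free end, tension +): N_DE = 13.5 kN, N_CD = -5.1 kN, N_BC = 6.9 kN, N_AB = 6.9 kN.
A_AB = 1075 mm².
A_BC = 526.9 mm².
A_CD = 120.8 mm².
A_DE = 518.7 mm².
δ_AB = 6900·672/(1075·124000) = 0.03478 mm
δ_BC = 6900·243/(526.9·124000) = 0.02567 mm
δ_CD = -5100·521/(120.8·124000) = -0.1774 mm
δ_DE = 13500·594/(518.7·124000) = 0.1247 mm
δ = Σδ_i = 0.007667 mm.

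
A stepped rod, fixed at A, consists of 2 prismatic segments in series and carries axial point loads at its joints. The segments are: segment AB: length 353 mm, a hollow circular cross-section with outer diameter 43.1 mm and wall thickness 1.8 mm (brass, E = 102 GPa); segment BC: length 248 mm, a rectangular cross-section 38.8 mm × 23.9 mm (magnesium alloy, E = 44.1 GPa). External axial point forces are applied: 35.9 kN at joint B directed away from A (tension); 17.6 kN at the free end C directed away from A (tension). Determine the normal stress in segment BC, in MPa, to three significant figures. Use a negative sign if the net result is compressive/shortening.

19.0 MPa

Internal axial forces (sectioning from the free end, tension +): N_BC = 17.6 kN, N_AB = 53.5 kN.
A_BC = 927.3 mm².
σ_BC = N_BC/A_BC = 17600/927.3 = 18.98 MPa.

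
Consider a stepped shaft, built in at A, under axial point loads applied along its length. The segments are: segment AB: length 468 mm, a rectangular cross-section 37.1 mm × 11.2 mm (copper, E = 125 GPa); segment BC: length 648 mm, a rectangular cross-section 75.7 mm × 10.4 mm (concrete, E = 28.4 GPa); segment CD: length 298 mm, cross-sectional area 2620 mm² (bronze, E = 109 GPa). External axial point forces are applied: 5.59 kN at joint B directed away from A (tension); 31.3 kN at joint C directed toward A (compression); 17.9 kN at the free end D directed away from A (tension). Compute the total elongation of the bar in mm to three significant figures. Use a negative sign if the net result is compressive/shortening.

-0.440 mm

Internal axial forces (sectioning from the free end, tension +): N_CD = 17.9 kN, N_BC = -13.4 kN, N_AB = -7.81 kN.
A_AB = 415.5 mm².
A_BC = 787.3 mm².
δ_AB = -7810·468/(415.5·125000) = -0.07037 mm
δ_BC = -13400·648/(787.3·28400) = -0.3884 mm
δ_CD = 17900·298/(2620·109000) = 0.01868 mm
δ = Σδ_i = -0.4401 mm.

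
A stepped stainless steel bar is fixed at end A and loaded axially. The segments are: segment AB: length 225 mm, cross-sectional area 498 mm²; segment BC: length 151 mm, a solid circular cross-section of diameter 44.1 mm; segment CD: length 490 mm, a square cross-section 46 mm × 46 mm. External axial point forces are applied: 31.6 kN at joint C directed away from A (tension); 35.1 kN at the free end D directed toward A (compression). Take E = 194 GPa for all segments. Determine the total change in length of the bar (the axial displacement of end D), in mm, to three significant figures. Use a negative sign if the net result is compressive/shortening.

Internal axial forces (sectioning from the free end, tension +): N_CD = -35.1 kN, N_BC = -3.5 kN, N_AB = -3.5 kN.
A_BC = 1527 mm².
A_CD = 2116 mm².
δ_AB = -3500·225/(498·194000) = -0.008151 mm
δ_BC = -3500·151/(1527·194000) = -0.001784 mm
δ_CD = -35100·490/(2116·194000) = -0.0419 mm
δ = Σδ_i = -0.05183 mm.

-0.0518 mm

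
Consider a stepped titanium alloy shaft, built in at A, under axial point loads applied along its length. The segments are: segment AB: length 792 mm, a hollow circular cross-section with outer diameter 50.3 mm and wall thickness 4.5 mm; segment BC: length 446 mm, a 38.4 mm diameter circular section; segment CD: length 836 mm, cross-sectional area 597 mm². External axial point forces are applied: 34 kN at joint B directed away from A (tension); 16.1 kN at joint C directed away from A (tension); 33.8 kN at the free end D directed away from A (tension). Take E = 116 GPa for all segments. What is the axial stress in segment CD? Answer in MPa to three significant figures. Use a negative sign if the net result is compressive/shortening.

56.6 MPa

Internal axial forces (sectioning from the free end, tension +): N_CD = 33.8 kN, N_BC = 49.9 kN, N_AB = 83.9 kN.
σ_CD = N_CD/A_CD = 33800/597 = 56.62 MPa.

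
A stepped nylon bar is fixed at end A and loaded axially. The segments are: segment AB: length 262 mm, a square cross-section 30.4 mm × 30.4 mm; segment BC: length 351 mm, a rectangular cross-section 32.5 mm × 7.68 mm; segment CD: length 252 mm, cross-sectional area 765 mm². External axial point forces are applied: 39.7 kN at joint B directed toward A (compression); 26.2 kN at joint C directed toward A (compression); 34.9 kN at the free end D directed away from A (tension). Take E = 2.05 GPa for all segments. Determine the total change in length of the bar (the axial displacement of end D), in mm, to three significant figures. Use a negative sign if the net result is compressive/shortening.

Internal axial forces (sectioning from the free end, tension +): N_CD = 34.9 kN, N_BC = 8.7 kN, N_AB = -31 kN.
A_AB = 924.2 mm².
A_BC = 249.6 mm².
δ_AB = -31000·262/(924.2·2050) = -4.287 mm
δ_BC = 8700·351/(249.6·2050) = 5.968 mm
δ_CD = 34900·252/(765·2050) = 5.608 mm
δ = Σδ_i = 7.289 mm.

7.29 mm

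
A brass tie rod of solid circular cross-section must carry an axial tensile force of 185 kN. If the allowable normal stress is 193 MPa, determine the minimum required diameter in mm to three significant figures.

34.9 mm

Required area A ≥ P/σ_allow = 185000/193 = 958.5 mm².
For a solid circular section, d ≥ √(4A/π) = 34.94 mm.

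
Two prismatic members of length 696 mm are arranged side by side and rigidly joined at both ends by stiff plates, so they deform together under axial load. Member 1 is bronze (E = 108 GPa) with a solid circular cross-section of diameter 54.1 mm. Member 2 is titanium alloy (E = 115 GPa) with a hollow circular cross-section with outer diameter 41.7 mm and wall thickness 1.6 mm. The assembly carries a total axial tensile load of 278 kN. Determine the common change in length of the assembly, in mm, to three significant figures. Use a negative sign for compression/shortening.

A_1 = 2299 mm².
A_2 = 201.6 mm².
Equal strain + equilibrium ⇒ each member carries load in proportion to AE: A₁E₁ = 248300000 N, A₂E₂ = 23180000 N, ΣAE = 271400000 N.
δ = PL/ΣAE = 278000·696/271400000 = 0.7128 mm.

0.713 mm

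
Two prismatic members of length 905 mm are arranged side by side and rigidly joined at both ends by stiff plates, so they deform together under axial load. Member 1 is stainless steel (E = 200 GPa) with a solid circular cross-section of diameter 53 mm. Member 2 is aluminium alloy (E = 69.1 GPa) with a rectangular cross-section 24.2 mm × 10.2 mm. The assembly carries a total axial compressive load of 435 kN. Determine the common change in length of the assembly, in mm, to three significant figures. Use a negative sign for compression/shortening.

-0.859 mm

A_1 = 2206 mm².
A_2 = 246.8 mm².
Equal strain + equilibrium ⇒ each member carries load in proportion to AE: A₁E₁ = 441200000 N, A₂E₂ = 17060000 N, ΣAE = 458300000 N.
δ = PL/ΣAE = -435000·905/458300000 = -0.859 mm.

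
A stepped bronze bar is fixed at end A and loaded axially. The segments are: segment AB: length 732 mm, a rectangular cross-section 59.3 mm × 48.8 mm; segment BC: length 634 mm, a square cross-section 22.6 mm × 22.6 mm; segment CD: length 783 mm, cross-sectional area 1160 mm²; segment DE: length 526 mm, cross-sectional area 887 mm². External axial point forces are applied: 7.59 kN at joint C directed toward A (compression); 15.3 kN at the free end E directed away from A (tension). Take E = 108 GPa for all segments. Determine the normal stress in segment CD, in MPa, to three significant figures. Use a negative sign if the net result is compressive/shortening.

13.2 MPa

Internal axial forces (sectioning from the free end, tension +): N_DE = 15.3 kN, N_CD = 15.3 kN, N_BC = 7.71 kN, N_AB = 7.71 kN.
σ_CD = N_CD/A_CD = 15300/1160 = 13.19 MPa.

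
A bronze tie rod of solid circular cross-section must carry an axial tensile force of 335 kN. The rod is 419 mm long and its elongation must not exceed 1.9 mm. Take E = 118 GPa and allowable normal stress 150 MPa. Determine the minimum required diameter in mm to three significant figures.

Required area A ≥ P/σ_allow = 335000/150 = 2233 mm².
For a solid circular section, d ≥ √(4A/π) = 53.33 mm.
Elongation limit: A ≥ PL/(Eδ_allow) = 335000·419/(118000·1.9) = 626.1 mm² ⇒ d ≥ 28.23 mm.
The stress limit governs.

53.3 mm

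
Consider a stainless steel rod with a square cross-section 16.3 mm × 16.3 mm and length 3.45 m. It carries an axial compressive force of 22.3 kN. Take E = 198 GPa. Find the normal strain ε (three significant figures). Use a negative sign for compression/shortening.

A = 265.7 mm².
σ = N/A = -83.93 MPa; ε = σ/E = -83.93/198000 = -4.239e-04.

-4.24e-04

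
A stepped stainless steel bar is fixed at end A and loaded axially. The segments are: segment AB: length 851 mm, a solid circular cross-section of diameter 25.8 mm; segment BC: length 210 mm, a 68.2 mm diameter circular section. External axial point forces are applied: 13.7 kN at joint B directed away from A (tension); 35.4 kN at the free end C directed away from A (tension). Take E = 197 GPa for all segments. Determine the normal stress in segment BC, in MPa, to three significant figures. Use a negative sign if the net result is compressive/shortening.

9.69 MPa

Internal axial forces (sectioning from the free end, tension +): N_BC = 35.4 kN, N_AB = 49.1 kN.
A_BC = 3653 mm².
σ_BC = N_BC/A_BC = 35400/3653 = 9.69 MPa.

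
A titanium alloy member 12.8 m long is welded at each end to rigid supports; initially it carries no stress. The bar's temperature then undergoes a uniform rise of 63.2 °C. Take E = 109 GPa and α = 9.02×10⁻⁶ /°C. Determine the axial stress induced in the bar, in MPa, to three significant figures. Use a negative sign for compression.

Free thermal expansion αLΔT = 9.02e-6 · 12800 · 63.2 = 7.297 mm.
The walls impose strain ε = −(7.297)/12800 = -5.7006e-04; σ = Eε = 109000 · -5.7006e-04 = -62.14 MPa.

-62.1 MPa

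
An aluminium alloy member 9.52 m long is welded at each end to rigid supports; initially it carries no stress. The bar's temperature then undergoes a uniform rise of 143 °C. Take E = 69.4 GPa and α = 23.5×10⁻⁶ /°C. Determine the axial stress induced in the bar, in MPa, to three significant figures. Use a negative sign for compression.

-233 MPa

Free thermal expansion αLΔT = 23.5e-6 · 9520 · 143 = 31.99 mm.
The walls impose strain ε = −(31.99)/9520 = -3.3605e-03; σ = Eε = 69400 · -3.3605e-03 = -233.2 MPa.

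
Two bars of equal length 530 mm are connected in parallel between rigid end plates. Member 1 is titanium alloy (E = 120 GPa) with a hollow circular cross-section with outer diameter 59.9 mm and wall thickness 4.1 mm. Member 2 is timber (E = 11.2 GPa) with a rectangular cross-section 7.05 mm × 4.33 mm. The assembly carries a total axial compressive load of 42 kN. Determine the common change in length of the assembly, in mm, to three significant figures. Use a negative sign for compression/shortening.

-0.257 mm

A_1 = 718.7 mm².
A_2 = 30.53 mm².
Equal strain + equilibrium ⇒ each member carries load in proportion to AE: A₁E₁ = 86250000 N, A₂E₂ = 341900 N, ΣAE = 86590000 N.
δ = PL/ΣAE = -42000·530/86590000 = -0.2571 mm.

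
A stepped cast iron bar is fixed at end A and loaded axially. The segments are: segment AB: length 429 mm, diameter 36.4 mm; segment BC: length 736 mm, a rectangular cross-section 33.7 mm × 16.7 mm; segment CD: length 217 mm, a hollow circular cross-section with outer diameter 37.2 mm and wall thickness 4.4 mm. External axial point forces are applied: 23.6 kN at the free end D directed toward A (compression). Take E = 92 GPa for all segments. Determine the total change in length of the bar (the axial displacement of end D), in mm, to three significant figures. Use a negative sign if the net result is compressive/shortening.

Internal axial forces (sectioning from the free end, tension +): N_CD = -23.6 kN, N_BC = -23.6 kN, N_AB = -23.6 kN.
A_AB = 1041 mm².
A_BC = 562.8 mm².
A_CD = 453.4 mm².
δ_AB = -23600·429/(1041·92000) = -0.1058 mm
δ_BC = -23600·736/(562.8·92000) = -0.3355 mm
δ_CD = -23600·217/(453.4·92000) = -0.1228 mm
δ = Σδ_i = -0.564 mm.

-0.564 mm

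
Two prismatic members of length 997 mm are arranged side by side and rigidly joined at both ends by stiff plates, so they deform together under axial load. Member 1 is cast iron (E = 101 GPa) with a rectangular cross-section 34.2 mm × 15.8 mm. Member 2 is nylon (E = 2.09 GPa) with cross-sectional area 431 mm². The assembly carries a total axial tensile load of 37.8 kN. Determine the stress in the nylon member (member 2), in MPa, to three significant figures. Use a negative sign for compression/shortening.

1.42 MPa

A_1 = 540.4 mm².
Equal strain + equilibrium ⇒ each member carries load in proportion to AE: A₁E₁ = 54580000 N, A₂E₂ = 900800 N, ΣAE = 55480000 N.
σ₂ = P·E₂/ΣAE = 37800·2090/55480000 = 1.424 MPa.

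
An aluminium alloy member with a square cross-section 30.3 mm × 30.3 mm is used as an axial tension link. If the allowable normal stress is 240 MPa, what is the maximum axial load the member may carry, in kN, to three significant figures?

220 kN

A = 918.1 mm².
P_max = σ_allow · A = 240 · 918.1 = 220300 N = 220.3 kN.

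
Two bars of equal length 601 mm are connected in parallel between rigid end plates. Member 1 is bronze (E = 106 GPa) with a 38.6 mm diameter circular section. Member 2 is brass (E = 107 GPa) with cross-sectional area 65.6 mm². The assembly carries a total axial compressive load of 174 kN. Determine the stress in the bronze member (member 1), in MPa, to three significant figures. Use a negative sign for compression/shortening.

-141 MPa

A_1 = 1170 mm².
Equal strain + equilibrium ⇒ each member carries load in proportion to AE: A₁E₁ = 124000000 N, A₂E₂ = 7019000 N, ΣAE = 131100000 N.
σ₁ = P·E₁/ΣAE = -174000·106000/131100000 = -140.7 MPa.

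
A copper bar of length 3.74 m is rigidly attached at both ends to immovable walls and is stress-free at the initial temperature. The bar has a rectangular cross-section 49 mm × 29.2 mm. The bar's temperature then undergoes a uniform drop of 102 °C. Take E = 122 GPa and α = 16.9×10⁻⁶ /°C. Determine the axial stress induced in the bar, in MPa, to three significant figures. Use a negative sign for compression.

210 MPa

Free thermal expansion αLΔT = 16.9e-6 · 3740 · -102 = -6.447 mm.
The walls impose strain ε = −(-6.447)/3740 = 1.7238e-03; σ = Eε = 122000 · 1.7238e-03 = 210.3 MPa.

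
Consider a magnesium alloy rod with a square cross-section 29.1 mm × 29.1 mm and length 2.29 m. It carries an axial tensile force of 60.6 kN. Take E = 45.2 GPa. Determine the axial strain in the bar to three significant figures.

0.00158

A = 846.8 mm².
σ = N/A = 71.56 MPa; ε = σ/E = 71.56/45200 = 1.583e-03.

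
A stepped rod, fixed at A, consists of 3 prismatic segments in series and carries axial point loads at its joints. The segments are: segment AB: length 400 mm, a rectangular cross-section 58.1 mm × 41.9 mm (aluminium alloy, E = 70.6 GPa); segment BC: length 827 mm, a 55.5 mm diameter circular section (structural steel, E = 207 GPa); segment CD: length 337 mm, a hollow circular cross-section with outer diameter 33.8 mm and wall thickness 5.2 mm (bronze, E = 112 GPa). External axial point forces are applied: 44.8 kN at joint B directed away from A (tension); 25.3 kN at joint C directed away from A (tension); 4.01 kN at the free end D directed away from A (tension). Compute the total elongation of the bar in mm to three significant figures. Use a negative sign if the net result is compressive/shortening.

0.247 mm

Internal axial forces (sectioning from the free end, tension +): N_CD = 4.01 kN, N_BC = 29.31 kN, N_AB = 74.11 kN.
A_AB = 2434 mm².
A_BC = 2419 mm².
A_CD = 467.2 mm².
δ_AB = 74110·400/(2434·70600) = 0.1725 mm
δ_BC = 29310·827/(2419·207000) = 0.0484 mm
δ_CD = 4010·337/(467.2·112000) = 0.02582 mm
δ = Σδ_i = 0.2467 mm.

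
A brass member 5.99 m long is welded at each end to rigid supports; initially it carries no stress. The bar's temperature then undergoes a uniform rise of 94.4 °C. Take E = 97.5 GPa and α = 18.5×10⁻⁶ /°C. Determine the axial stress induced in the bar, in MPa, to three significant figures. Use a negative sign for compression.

Free thermal expansion αLΔT = 18.5e-6 · 5990 · 94.4 = 10.46 mm.
The walls impose strain ε = −(10.46)/5990 = -1.7464e-03; σ = Eε = 97500 · -1.7464e-03 = -170.3 MPa.

-170 MPa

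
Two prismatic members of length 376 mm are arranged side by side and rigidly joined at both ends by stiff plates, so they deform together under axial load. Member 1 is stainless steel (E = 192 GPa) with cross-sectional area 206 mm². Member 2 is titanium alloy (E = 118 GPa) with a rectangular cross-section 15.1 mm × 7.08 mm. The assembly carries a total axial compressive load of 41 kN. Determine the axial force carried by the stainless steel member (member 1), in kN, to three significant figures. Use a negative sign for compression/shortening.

-31.1 kN

A_2 = 106.9 mm².
Equal strain + equilibrium ⇒ each member carries load in proportion to AE: A₁E₁ = 39550000 N, A₂E₂ = 12620000 N, ΣAE = 52170000 N.
F₁ = P·A₁E₁/ΣAE = -41000·39550000/52170000 = -31090 N.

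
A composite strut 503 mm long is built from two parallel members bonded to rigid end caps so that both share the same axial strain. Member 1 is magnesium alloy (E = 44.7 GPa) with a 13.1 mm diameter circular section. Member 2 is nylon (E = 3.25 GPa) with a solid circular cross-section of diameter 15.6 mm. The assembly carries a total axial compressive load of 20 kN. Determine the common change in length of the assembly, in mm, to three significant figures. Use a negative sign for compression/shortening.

-1.51 mm

A_1 = 134.8 mm².
A_2 = 191.1 mm².
Equal strain + equilibrium ⇒ each member carries load in proportion to AE: A₁E₁ = 6025000 N, A₂E₂ = 621200 N, ΣAE = 6646000 N.
δ = PL/ΣAE = -20000·503/6646000 = -1.514 mm.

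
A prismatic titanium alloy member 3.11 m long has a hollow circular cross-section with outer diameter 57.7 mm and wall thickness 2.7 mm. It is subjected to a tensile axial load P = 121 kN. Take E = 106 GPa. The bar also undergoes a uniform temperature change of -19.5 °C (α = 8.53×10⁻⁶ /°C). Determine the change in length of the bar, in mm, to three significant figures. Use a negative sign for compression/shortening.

A = 466.5 mm².
δ_mech = NL/(AE) = 121000·3110/(466.5·106000) = 7.61 mm.
δ_thermal = αLΔT = 8.53e-6·3110·-19.5 = -0.5173 mm.
δ = δ_mech + δ_thermal = 7.092 mm.

7.09 mm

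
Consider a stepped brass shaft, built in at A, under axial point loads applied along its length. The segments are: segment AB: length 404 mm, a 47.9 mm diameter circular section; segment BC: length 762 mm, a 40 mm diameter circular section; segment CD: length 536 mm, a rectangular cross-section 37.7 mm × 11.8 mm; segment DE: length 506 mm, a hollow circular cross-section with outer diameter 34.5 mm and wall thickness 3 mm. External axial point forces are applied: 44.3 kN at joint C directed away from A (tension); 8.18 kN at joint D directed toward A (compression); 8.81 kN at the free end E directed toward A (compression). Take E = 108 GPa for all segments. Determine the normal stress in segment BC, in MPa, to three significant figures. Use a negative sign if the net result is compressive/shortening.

Internal axial forces (sectioning from the free end, tension +): N_DE = -8.81 kN, N_CD = -16.99 kN, N_BC = 27.31 kN, N_AB = 27.31 kN.
A_BC = 1257 mm².
σ_BC = N_BC/A_BC = 27310/1257 = 21.73 MPa.

21.7 MPa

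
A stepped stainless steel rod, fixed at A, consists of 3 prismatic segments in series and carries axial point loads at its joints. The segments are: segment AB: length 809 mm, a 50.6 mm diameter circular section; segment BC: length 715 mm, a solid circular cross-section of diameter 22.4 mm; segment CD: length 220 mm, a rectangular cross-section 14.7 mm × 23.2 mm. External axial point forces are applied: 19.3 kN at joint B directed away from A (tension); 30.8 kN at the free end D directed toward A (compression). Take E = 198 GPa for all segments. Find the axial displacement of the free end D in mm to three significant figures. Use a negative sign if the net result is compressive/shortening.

-0.406 mm

Internal axial forces (sectioning from the free end, tension +): N_CD = -30.8 kN, N_BC = -30.8 kN, N_AB = -11.5 kN.
A_AB = 2011 mm².
A_BC = 394.1 mm².
A_CD = 341 mm².
δ_AB = -11500·809/(2011·198000) = -0.02337 mm
δ_BC = -30800·715/(394.1·198000) = -0.2822 mm
δ_CD = -30800·220/(341·198000) = -0.1003 mm
δ = Σδ_i = -0.4059 mm.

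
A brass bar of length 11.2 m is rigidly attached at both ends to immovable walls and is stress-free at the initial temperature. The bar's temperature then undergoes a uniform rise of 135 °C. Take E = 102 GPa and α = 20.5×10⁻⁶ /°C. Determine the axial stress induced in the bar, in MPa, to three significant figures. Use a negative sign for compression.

Free thermal expansion αLΔT = 20.5e-6 · 11200 · 135 = 31 mm.
The walls impose strain ε = −(31)/11200 = -2.7675e-03; σ = Eε = 102000 · -2.7675e-03 = -282.3 MPa.

-282 MPa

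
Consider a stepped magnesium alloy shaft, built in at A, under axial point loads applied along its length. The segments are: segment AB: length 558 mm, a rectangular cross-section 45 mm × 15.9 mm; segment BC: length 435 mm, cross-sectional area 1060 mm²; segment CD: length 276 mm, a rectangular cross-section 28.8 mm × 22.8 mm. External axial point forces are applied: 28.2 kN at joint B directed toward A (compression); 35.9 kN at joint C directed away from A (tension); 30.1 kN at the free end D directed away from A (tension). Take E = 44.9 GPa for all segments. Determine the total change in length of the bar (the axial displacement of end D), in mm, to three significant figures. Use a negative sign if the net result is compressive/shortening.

1.54 mm

Internal axial forces (sectioning from the free end, tension +): N_CD = 30.1 kN, N_BC = 66 kN, N_AB = 37.8 kN.
A_AB = 715.5 mm².
A_CD = 656.6 mm².
δ_AB = 37800·558/(715.5·44900) = 0.6566 mm
δ_BC = 66000·435/(1060·44900) = 0.6032 mm
δ_CD = 30100·276/(656.6·44900) = 0.2818 mm
δ = Σδ_i = 1.542 mm.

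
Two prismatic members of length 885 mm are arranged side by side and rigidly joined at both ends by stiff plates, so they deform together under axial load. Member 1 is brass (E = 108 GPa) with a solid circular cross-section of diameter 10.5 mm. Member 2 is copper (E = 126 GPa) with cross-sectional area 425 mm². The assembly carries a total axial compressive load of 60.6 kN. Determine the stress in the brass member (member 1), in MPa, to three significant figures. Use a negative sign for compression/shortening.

A_1 = 86.59 mm².
Equal strain + equilibrium ⇒ each member carries load in proportion to AE: A₁E₁ = 9352000 N, A₂E₂ = 53550000 N, ΣAE = 62900000 N.
σ₁ = P·E₁/ΣAE = -60600·108000/62900000 = -104 MPa.

-104 MPa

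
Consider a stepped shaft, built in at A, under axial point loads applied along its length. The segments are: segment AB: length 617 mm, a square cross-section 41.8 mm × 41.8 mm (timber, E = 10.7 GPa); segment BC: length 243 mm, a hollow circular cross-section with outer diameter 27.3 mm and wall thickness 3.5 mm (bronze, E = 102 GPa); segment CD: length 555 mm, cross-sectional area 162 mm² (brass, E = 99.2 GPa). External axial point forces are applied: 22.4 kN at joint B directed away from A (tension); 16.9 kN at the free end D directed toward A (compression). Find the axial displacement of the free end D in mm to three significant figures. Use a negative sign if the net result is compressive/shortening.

Internal axial forces (sectioning from the free end, tension +): N_CD = -16.9 kN, N_BC = -16.9 kN, N_AB = 5.5 kN.
A_AB = 1747 mm².
A_BC = 261.7 mm².
δ_AB = 5500·617/(1747·10700) = 0.1815 mm
δ_BC = -16900·243/(261.7·102000) = -0.1539 mm
δ_CD = -16900·555/(162·99200) = -0.5837 mm
δ = Σδ_i = -0.556 mm.

-0.556 mm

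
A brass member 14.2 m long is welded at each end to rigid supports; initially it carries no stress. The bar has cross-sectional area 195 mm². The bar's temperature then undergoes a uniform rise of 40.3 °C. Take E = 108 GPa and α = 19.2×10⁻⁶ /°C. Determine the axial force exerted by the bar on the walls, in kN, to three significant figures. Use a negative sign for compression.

Free thermal expansion αLΔT = 19.2e-6 · 14200 · 40.3 = 10.99 mm.
The walls impose strain ε = −(10.99)/14200 = -7.7376e-04; σ = Eε = 108000 · -7.7376e-04 = -83.57 MPa.
Wall reaction R = σ·A = -83.57·195 = -16300 N = -16.3 kN.

-16.3 kN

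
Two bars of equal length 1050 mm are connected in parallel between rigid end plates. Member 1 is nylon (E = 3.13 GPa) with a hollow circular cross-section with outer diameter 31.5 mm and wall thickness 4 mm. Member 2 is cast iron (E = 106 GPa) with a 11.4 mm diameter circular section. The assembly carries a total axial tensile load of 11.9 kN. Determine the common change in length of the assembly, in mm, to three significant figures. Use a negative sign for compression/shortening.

1.05 mm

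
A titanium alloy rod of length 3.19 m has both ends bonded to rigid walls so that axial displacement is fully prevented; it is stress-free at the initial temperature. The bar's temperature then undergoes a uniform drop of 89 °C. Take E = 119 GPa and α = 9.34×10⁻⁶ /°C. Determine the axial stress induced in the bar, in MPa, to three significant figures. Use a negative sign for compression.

Free thermal expansion αLΔT = 9.34e-6 · 3190 · -89 = -2.652 mm.
The walls impose strain ε = −(-2.652)/3190 = 8.3126e-04; σ = Eε = 119000 · 8.3126e-04 = 98.92 MPa.

98.9 MPa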